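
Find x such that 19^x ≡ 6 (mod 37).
9

Baby-step giant-step with step n = ⌈√37⌉ = 7.
Baby steps 19^j mod 37 (j:value) for j=0..6: 0:1, 1:19, 2:28, 3:14, 4:7, 5:22, 6:11.
Giant-step multiplier: 19^(-7) ≡ 19^(36-7) = 19^29 ≡ 17 (mod 37).
Giant steps γ_i = 6·17^i mod 37: γ_0=6, γ_1=28 (in table at j=2).
x = i·n + j = 1·7 + 2 = 9.
Check: 19^9 ≡ 6 (mod 37).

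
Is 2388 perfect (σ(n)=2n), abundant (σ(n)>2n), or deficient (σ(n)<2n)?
abundant

Proper divisors of 2388: sum = 1 + 2 + 3 + 4 + 6 + 12 + 199 + 398 + 597 + 796 + 1194 = 3212
Since 3212 > 2388, 2388 is abundant.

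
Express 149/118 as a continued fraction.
[1; 3, 1, 4, 6]

Euclidean algorithm steps:
149 = 1 × 118 + 31
118 = 3 × 31 + 25
31 = 1 × 25 + 6
25 = 4 × 6 + 1
6 = 6 × 1 + 0
Continued fraction: [1; 3, 1, 4, 6]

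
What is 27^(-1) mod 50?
13

gcd(27, 50) = 1, so the inverse exists.
Extended Euclidean algorithm on (50, 27):
50 = 1 × 27 + 23  ⟹  23 = (1)·50 + (-1)·27
27 = 1 × 23 + 4  ⟹  4 = (-1)·50 + (2)·27
23 = 5 × 4 + 3  ⟹  3 = (6)·50 + (-11)·27
4 = 1 × 3 + 1  ⟹  1 = (-7)·50 + (13)·27
So (13)·27 ≡ 1 (mod 50), i.e. 27^(-1) ≡ 13 (mod 50).
Check: 27 × 13 = 351 ≡ 1 (mod 50)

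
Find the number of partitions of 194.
2366022741845

p(n) counts ways to write n as a sum of positive integers (order ignored).
Euler's pentagonal recurrence: p(k) = p(k-1) + p(k-2) - p(k-5) - p(k-7) + p(k-12) + p(k-15) - ... (offsets j(3j∓1)/2, signs ++--, p(0)=1, p(<0)=0).
DP table for k = 0..193: p(0)=1, p(1)=1, p(2)=2, p(3)=3, p(4)=5, p(5)=7, p(6)=11, p(7)=15, p(8)=22, p(9)=30, p(10)=42, p(11)=56, p(12)=77, p(13)=101, p(14)=135, p(15)=176, p(16)=231, p(17)=297, p(18)=385, p(19)=490, p(20)=627, p(21)=792, p(22)=1002, p(23)=1255, p(24)=1575, p(25)=1958, p(26)=2436, p(27)=3010, p(28)=3718, p(29)=4565, p(30)=5604, p(31)=6842, p(32)=8349, p(33)=10143, p(34)=12310, p(35)=14883, p(36)=17977, p(37)=21637, p(38)=26015, p(39)=31185, p(40)=37338, p(41)=44583, p(42)=53174, p(43)=63261, p(44)=75175, p(45)=89134, p(46)=105558, p(47)=124754, p(48)=147273, p(49)=173525, p(50)=204226, p(51)=239943, p(52)=281589, p(53)=329931, p(54)=386155, p(55)=451276, p(56)=526823, p(57)=614154, p(58)=715220, p(59)=831820, p(60)=966467, p(61)=1121505, p(62)=1300156, p(63)=1505499, p(64)=1741630, p(65)=2012558, p(66)=2323520, p(67)=2679689, p(68)=3087735, p(69)=3554345, p(70)=4087968, p(71)=4697205, p(72)=5392783, p(73)=6185689, p(74)=7089500, p(75)=8118264, p(76)=9289091, p(77)=10619863, p(78)=12132164, p(79)=13848650, p(80)=15796476, p(81)=18004327, p(82)=20506255, p(83)=23338469, p(84)=26543660, p(85)=30167357, p(86)=34262962, p(87)=38887673, p(88)=44108109, p(89)=49995925, p(90)=56634173, p(91)=64112359, p(92)=72533807, p(93)=82010177, p(94)=92669720, p(95)=104651419, p(96)=118114304, p(97)=133230930, p(98)=150198136, p(99)=169229875, p(100)=190569292, p(101)=214481126, p(102)=241265379, p(103)=271248950, p(104)=304801365, p(105)=342325709, p(106)=384276336, p(107)=431149389, p(108)=483502844, p(109)=541946240, p(110)=607163746, p(111)=679903203, p(112)=761002156, p(113)=851376628, p(114)=952050665, p(115)=1064144451, p(116)=1188908248, p(117)=1327710076, p(118)=1482074143, p(119)=1653668665, p(120)=1844349560, p(121)=2056148051, p(122)=2291320912, p(123)=2552338241, p(124)=2841940500, p(125)=3163127352, p(126)=3519222692, p(127)=3913864295, p(128)=4351078600, p(129)=4835271870, p(130)=5371315400, p(131)=5964539504, p(132)=6620830889, p(133)=7346629512, p(134)=8149040695, p(135)=9035836076, p(136)=10015581680, p(137)=11097645016, p(138)=12292341831, p(139)=13610949895, p(140)=15065878135, p(141)=16670689208, p(142)=18440293320, p(143)=20390982757, p(144)=22540654445, p(145)=24908858009, p(146)=27517052599, p(147)=30388671978, p(148)=33549419497, p(149)=37027355200, p(150)=40853235313, p(151)=45060624582, p(152)=49686288421, p(153)=54770336324, p(154)=60356673280, p(155)=66493182097, p(156)=73232243759, p(157)=80630964769, p(158)=88751778802, p(159)=97662728555, p(160)=107438159466, p(161)=118159068427, p(162)=129913904637, p(163)=142798995930, p(164)=156919475295, p(165)=172389800255, p(166)=189334822579, p(167)=207890420102, p(168)=228204732751, p(169)=250438925115, p(170)=274768617130, p(171)=301384802048, p(172)=330495499613, p(173)=362326859895, p(174)=397125074750, p(175)=435157697830, p(176)=476715857290, p(177)=522115831195, p(178)=571701605655, p(179)=625846753120, p(180)=684957390936, p(181)=749474411781, p(182)=819876908323, p(183)=896684817527, p(184)=980462880430, p(185)=1071823774337, p(186)=1171432692373, p(187)=1280011042268, p(188)=1398341745571, p(189)=1527273599625, p(190)=1667727404093, p(191)=1820701100652, p(192)=1987276856363, p(193)=2168627105469.
Final step: p(194) = p(193) + p(192) - p(189) - p(187) + p(182) + p(179) - p(172) - p(168) + p(159) + p(154) - p(143) - p(137) + p(124) + p(117) - p(102) - p(94) + p(77) + p(68) - p(49) - p(39) + p(18) + p(7)
= 2168627105469 + 1987276856363 - 1527273599625 - 1280011042268 + 819876908323 + 625846753120 - 330495499613 - 228204732751 + 97662728555 + 60356673280 - 20390982757 - 11097645016 + 2841940500 + 1327710076 - 241265379 - 92669720 + 10619863 + 3087735 - 173525 - 31185 + 385 + 15
= 2366022741845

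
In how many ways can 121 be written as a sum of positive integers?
2056148051

p(n) counts ways to write n as a sum of positive integers (order ignored).
Euler's pentagonal recurrence: p(k) = p(k-1) + p(k-2) - p(k-5) - p(k-7) + p(k-12) + p(k-15) - ... (offsets j(3j∓1)/2, signs ++--, p(0)=1, p(<0)=0).
DP table for k = 0..120: p(0)=1, p(1)=1, p(2)=2, p(3)=3, p(4)=5, p(5)=7, p(6)=11, p(7)=15, p(8)=22, p(9)=30, p(10)=42, p(11)=56, p(12)=77, p(13)=101, p(14)=135, p(15)=176, p(16)=231, p(17)=297, p(18)=385, p(19)=490, p(20)=627, p(21)=792, p(22)=1002, p(23)=1255, p(24)=1575, p(25)=1958, p(26)=2436, p(27)=3010, p(28)=3718, p(29)=4565, p(30)=5604, p(31)=6842, p(32)=8349, p(33)=10143, p(34)=12310, p(35)=14883, p(36)=17977, p(37)=21637, p(38)=26015, p(39)=31185, p(40)=37338, p(41)=44583, p(42)=53174, p(43)=63261, p(44)=75175, p(45)=89134, p(46)=105558, p(47)=124754, p(48)=147273, p(49)=173525, p(50)=204226, p(51)=239943, p(52)=281589, p(53)=329931, p(54)=386155, p(55)=451276, p(56)=526823, p(57)=614154, p(58)=715220, p(59)=831820, p(60)=966467, p(61)=1121505, p(62)=1300156, p(63)=1505499, p(64)=1741630, p(65)=2012558, p(66)=2323520, p(67)=2679689, p(68)=3087735, p(69)=3554345, p(70)=4087968, p(71)=4697205, p(72)=5392783, p(73)=6185689, p(74)=7089500, p(75)=8118264, p(76)=9289091, p(77)=10619863, p(78)=12132164, p(79)=13848650, p(80)=15796476, p(81)=18004327, p(82)=20506255, p(83)=23338469, p(84)=26543660, p(85)=30167357, p(86)=34262962, p(87)=38887673, p(88)=44108109, p(89)=49995925, p(90)=56634173, p(91)=64112359, p(92)=72533807, p(93)=82010177, p(94)=92669720, p(95)=104651419, p(96)=118114304, p(97)=133230930, p(98)=150198136, p(99)=169229875, p(100)=190569292, p(101)=214481126, p(102)=241265379, p(103)=271248950, p(104)=304801365, p(105)=342325709, p(106)=384276336, p(107)=431149389, p(108)=483502844, p(109)=541946240, p(110)=607163746, p(111)=679903203, p(112)=761002156, p(113)=851376628, p(114)=952050665, p(115)=1064144451, p(116)=1188908248, p(117)=1327710076, p(118)=1482074143, p(119)=1653668665, p(120)=1844349560.
Final step: p(121) = p(120) + p(119) - p(116) - p(114) + p(109) + p(106) - p(99) - p(95) + p(86) + p(81) - p(70) - p(64) + p(51) + p(44) - p(29) - p(21) + p(4)
= 1844349560 + 1653668665 - 1188908248 - 952050665 + 541946240 + 384276336 - 169229875 - 104651419 + 34262962 + 18004327 - 4087968 - 1741630 + 239943 + 75175 - 4565 - 792 + 5
= 2056148051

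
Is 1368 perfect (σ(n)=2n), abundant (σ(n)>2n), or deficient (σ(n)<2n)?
abundant

Proper divisors of 1368: sum = 1 + 2 + 3 + 4 + 6 + 8 + 9 + 12 + ... + 228 + 342 + 456 + 684 (23 divisors) = 2532
Since 2532 > 1368, 1368 is abundant.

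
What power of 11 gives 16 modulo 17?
8

Baby-step giant-step with step n = ⌈√17⌉ = 5.
Baby steps 11^j mod 17 (j:value) for j=0..4: 0:1, 1:11, 2:2, 3:5, 4:4.
Giant-step multiplier: 11^(-5) ≡ 11^(16-5) = 11^11 ≡ 12 (mod 17).
Giant steps γ_i = 16·12^i mod 17: γ_0=16, γ_1=5 (in table at j=3).
x = i·n + j = 1·5 + 3 = 8.
Check: 11^8 ≡ 16 (mod 17).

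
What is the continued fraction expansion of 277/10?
[27; 1, 2, 3]

Euclidean algorithm steps:
277 = 27 × 10 + 7
10 = 1 × 7 + 3
7 = 2 × 3 + 1
3 = 3 × 1 + 0
Continued fraction: [27; 1, 2, 3]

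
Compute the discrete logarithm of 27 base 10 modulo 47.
8

Baby-step giant-step with step n = ⌈√47⌉ = 7.
Baby steps 10^j mod 47 (j:value) for j=0..6: 0:1, 1:10, 2:6, 3:13, 4:36, 5:31, 6:28.
Giant-step multiplier: 10^(-7) ≡ 10^(46-7) = 10^39 ≡ 23 (mod 47).
Giant steps γ_i = 27·23^i mod 47: γ_0=27, γ_1=10 (in table at j=1).
x = i·n + j = 1·7 + 1 = 8.
Check: 10^8 ≡ 27 (mod 47).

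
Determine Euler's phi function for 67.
66

67 = 67
φ(n) = n × ∏(1 - 1/p) for each prime p dividing n
φ(67) = 67 × (1 - 1/67) = 66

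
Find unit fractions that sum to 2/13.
1/7 + 1/91

Greedy algorithm:
2/13: ceiling(13/2) = 7, use 1/7
1/91: ceiling(91/1) = 91, use 1/91
Result: 2/13 = 1/7 + 1/91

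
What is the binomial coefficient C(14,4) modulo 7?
0

Using Lucas' theorem:
Write n=14 and k=4 in base 7:
n in base 7: [2, 0]
k in base 7: [0, 4]
C(14,4) mod 7 = ∏ C(n_i, k_i) mod 7
Digit binomials (mod 7): C(2,0) = 1; C(0,4) = 0 (k_i > n_i)
Product: 1 × 0 = 0 ≡ 0 (mod 7)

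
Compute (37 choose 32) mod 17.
0

Using Lucas' theorem:
Write n=37 and k=32 in base 17:
n in base 17: [2, 3]
k in base 17: [1, 15]
C(37,32) mod 17 = ∏ C(n_i, k_i) mod 17
Digit binomials (mod 17): C(2,1) = 2; C(3,15) = 0 (k_i > n_i)
Product: 2 × 0 = 0 ≡ 0 (mod 17)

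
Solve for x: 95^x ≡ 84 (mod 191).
175

Baby-step giant-step with step n = ⌈√191⌉ = 14.
Baby steps 95^j mod 191 (j:value) for j=0..13: 0:1, 1:95, 2:48, 3:167, 4:12, 5:185, 6:3, 7:94, 8:144, 9:119, 10:36, 11:173, 12:9, 13:91.
Giant-step multiplier: 95^(-14) ≡ 95^(190-14) = 95^176 ≡ 149 (mod 191).
Giant steps γ_i = 84·149^i mod 191: γ_0=84, γ_1=101, γ_2=151, γ_3=152, γ_4=110, γ_5=155, γ_6=175, γ_7=99, γ_8=44, γ_9=62, γ_10=70, γ_11=116, γ_12=94 (in table at j=7).
x = i·n + j = 12·14 + 7 = 175.
Check: 95^175 ≡ 84 (mod 191).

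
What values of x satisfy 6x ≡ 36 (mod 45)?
x ≡ 6 (mod 15)

gcd(6, 45) = 3, which divides 36, so solutions exist.
Divide through by 3: 2x ≡ 12 (mod 15).
Find 2^(-1) mod 15 by the extended Euclidean algorithm:
15 = 7 × 2 + 1  ⟹  1 = (1)·15 + (-7)·2
So (-7)·2 ≡ 1 (mod 15), i.e. 2^(-1) ≡ -7 ≡ 8 (mod 15).
x ≡ 8 × 12 = 96 ≡ 6 (mod 15).
Check: 6 × 6 = 36 ≡ 36 (mod 45).
x ≡ 6 (mod 15), giving 3 solutions mod 45.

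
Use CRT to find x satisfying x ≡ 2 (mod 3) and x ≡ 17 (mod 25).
17

Using Chinese Remainder Theorem:
M = 3 × 25 = 75
M1 = 25, M2 = 3
y1 = 25^(-1) mod 3 = 1
y2 = 3^(-1) mod 25 = 17
x = (2×25×1 + 17×3×17) mod 75 = 17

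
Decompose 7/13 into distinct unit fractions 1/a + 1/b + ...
1/2 + 1/26

Greedy algorithm:
7/13: ceiling(13/7) = 2, use 1/2
1/26: ceiling(26/1) = 26, use 1/26
Result: 7/13 = 1/2 + 1/26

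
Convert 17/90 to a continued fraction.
[0; 5, 3, 2, 2]

Euclidean algorithm steps:
17 = 0 × 90 + 17
90 = 5 × 17 + 5
17 = 3 × 5 + 2
5 = 2 × 2 + 1
2 = 2 × 1 + 0
Continued fraction: [0; 5, 3, 2, 2]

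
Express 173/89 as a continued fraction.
[1; 1, 16, 1, 4]

Euclidean algorithm steps:
173 = 1 × 89 + 84
89 = 1 × 84 + 5
84 = 16 × 5 + 4
5 = 1 × 4 + 1
4 = 4 × 1 + 0
Continued fraction: [1; 1, 16, 1, 4]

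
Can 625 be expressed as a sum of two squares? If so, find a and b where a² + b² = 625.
0² + 25² (a=0, b=25)

Factorization: 625 = 5^4
By Fermat: n is sum of two squares iff every prime p ≡ 3 (mod 4) appears to even power.
All primes ≡ 3 (mod 4) appear to even power.
Search a = 0, 1, 2, … for 625 - a² a perfect square: first hit at a = 0: 625 - 0 = 625 = 25².
625 = 0² + 25² = 0 + 625 ✓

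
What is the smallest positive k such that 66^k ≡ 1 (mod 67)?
2

67 is prime, so ord(66) divides φ(67) = 66.
Divisors of 66: 1, 2, 3, 6, 11, 22, 33, 66.
Repeated squaring: 66^1 ≡ 66, 66^2 ≡ 1, 66^4 ≡ 1, 66^8 ≡ 1, 66^16 ≡ 1, 66^32 ≡ 1, 66^64 ≡ 1 (mod 67).
Test 66^d mod 67 for each divisor d in increasing order:
66^1 ≡ 66
66^2 ≡ 1  ← first divisor giving 1
The order is 2.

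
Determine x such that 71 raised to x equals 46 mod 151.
55

Baby-step giant-step with step n = ⌈√151⌉ = 13.
Baby steps 71^j mod 151 (j:value) for j=0..12: 0:1, 1:71, 2:58, 3:41, 4:42, 5:113, 6:20, 7:61, 8:103, 9:65, 10:85, 11:146, 12:98.
Giant-step multiplier: 71^(-13) ≡ 71^(150-13) = 71^137 ≡ 63 (mod 151).
Giant steps γ_i = 46·63^i mod 151: γ_0=46, γ_1=29, γ_2=15, γ_3=39, γ_4=41 (in table at j=3).
x = i·n + j = 4·13 + 3 = 55.
Check: 71^55 ≡ 46 (mod 151).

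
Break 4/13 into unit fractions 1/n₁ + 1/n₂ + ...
1/4 + 1/18 + 1/468

Greedy algorithm:
4/13: ceiling(13/4) = 4, use 1/4
3/52: ceiling(52/3) = 18, use 1/18
1/468: ceiling(468/1) = 468, use 1/468
Result: 4/13 = 1/4 + 1/18 + 1/468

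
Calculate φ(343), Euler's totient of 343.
294

343 = 7^3
φ(n) = n × ∏(1 - 1/p) for each prime p dividing n
φ(343) = 343 × (1 - 1/7) = 294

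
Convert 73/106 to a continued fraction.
[0; 1, 2, 4, 1, 2, 2]

Euclidean algorithm steps:
73 = 0 × 106 + 73
106 = 1 × 73 + 33
73 = 2 × 33 + 7
33 = 4 × 7 + 5
7 = 1 × 5 + 2
5 = 2 × 2 + 1
2 = 2 × 1 + 0
Continued fraction: [0; 1, 2, 4, 1, 2, 2]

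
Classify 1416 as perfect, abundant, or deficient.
abundant

Proper divisors of 1416: sum = 1 + 2 + 3 + 4 + 6 + 8 + 12 + 24 + 59 + 118 + 177 + 236 + 354 + 472 + 708 = 2184
Since 2184 > 1416, 1416 is abundant.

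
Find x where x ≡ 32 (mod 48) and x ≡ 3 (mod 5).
128

Using Chinese Remainder Theorem:
M = 48 × 5 = 240
M1 = 5, M2 = 48
y1 = 5^(-1) mod 48 = 29
y2 = 48^(-1) mod 5 = 2
x = (32×5×29 + 3×48×2) mod 240 = 128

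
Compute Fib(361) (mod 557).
89

Matrix identity: Q^n = [[F_(n+1), F_n], [F_n, F_(n-1)]] with Q = [[1,1],[1,0]].
n = 361 = 101101001₂. Square-and-multiply, entries mod 557:
Q^1 = [[1,1],[1,0]]
Q^2 = (Q^1)² = [[2,1],[1,1]]
Q^5 = (Q^2)²·Q = [[8,5],[5,3]]
Q^11 = (Q^5)²·Q = [[144,89],[89,55]]
Q^22 = (Q^11)² = [[250,444],[444,363]]
Q^45 = (Q^22)²·Q = [[430,74],[74,356]]
Q^90 = (Q^45)² = [[439,236],[236,203]]
Q^180 = (Q^90)² = [[552,8],[8,544]]
Q^361 = (Q^180)²·Q = [[502,89],[89,413]]
F_361 mod 557 = Q^361[0][1] = 89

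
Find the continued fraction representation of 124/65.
[1; 1, 9, 1, 5]

Euclidean algorithm steps:
124 = 1 × 65 + 59
65 = 1 × 59 + 6
59 = 9 × 6 + 5
6 = 1 × 5 + 1
5 = 5 × 1 + 0
Continued fraction: [1; 1, 9, 1, 5]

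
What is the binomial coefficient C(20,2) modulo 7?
1

Using Lucas' theorem:
Write n=20 and k=2 in base 7:
n in base 7: [2, 6]
k in base 7: [0, 2]
C(20,2) mod 7 = ∏ C(n_i, k_i) mod 7
Digit binomials (mod 7): C(2,0) = 1; C(6,2) = 15 ≡ 1
Product: 1 × 1 = 1 ≡ 1 (mod 7)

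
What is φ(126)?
36

126 = 2 × 3^2 × 7
φ(n) = n × ∏(1 - 1/p) for each prime p dividing n
φ(126) = 126 × (1 - 1/2) × (1 - 1/3) × (1 - 1/7) = 36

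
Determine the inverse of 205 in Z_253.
195

gcd(205, 253) = 1, so the inverse exists.
Extended Euclidean algorithm on (253, 205):
253 = 1 × 205 + 48  ⟹  48 = (1)·253 + (-1)·205
205 = 4 × 48 + 13  ⟹  13 = (-4)·253 + (5)·205
48 = 3 × 13 + 9  ⟹  9 = (13)·253 + (-16)·205
13 = 1 × 9 + 4  ⟹  4 = (-17)·253 + (21)·205
9 = 2 × 4 + 1  ⟹  1 = (47)·253 + (-58)·205
So (-58)·205 ≡ 1 (mod 253), i.e. 205^(-1) ≡ -58 ≡ 195 (mod 253).
Check: 205 × 195 = 39975 ≡ 1 (mod 253)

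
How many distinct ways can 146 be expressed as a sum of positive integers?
27517052599

p(n) counts ways to write n as a sum of positive integers (order ignored).
Euler's pentagonal recurrence: p(k) = p(k-1) + p(k-2) - p(k-5) - p(k-7) + p(k-12) + p(k-15) - ... (offsets j(3j∓1)/2, signs ++--, p(0)=1, p(<0)=0).
DP table for k = 0..145: p(0)=1, p(1)=1, p(2)=2, p(3)=3, p(4)=5, p(5)=7, p(6)=11, p(7)=15, p(8)=22, p(9)=30, p(10)=42, p(11)=56, p(12)=77, p(13)=101, p(14)=135, p(15)=176, p(16)=231, p(17)=297, p(18)=385, p(19)=490, p(20)=627, p(21)=792, p(22)=1002, p(23)=1255, p(24)=1575, p(25)=1958, p(26)=2436, p(27)=3010, p(28)=3718, p(29)=4565, p(30)=5604, p(31)=6842, p(32)=8349, p(33)=10143, p(34)=12310, p(35)=14883, p(36)=17977, p(37)=21637, p(38)=26015, p(39)=31185, p(40)=37338, p(41)=44583, p(42)=53174, p(43)=63261, p(44)=75175, p(45)=89134, p(46)=105558, p(47)=124754, p(48)=147273, p(49)=173525, p(50)=204226, p(51)=239943, p(52)=281589, p(53)=329931, p(54)=386155, p(55)=451276, p(56)=526823, p(57)=614154, p(58)=715220, p(59)=831820, p(60)=966467, p(61)=1121505, p(62)=1300156, p(63)=1505499, p(64)=1741630, p(65)=2012558, p(66)=2323520, p(67)=2679689, p(68)=3087735, p(69)=3554345, p(70)=4087968, p(71)=4697205, p(72)=5392783, p(73)=6185689, p(74)=7089500, p(75)=8118264, p(76)=9289091, p(77)=10619863, p(78)=12132164, p(79)=13848650, p(80)=15796476, p(81)=18004327, p(82)=20506255, p(83)=23338469, p(84)=26543660, p(85)=30167357, p(86)=34262962, p(87)=38887673, p(88)=44108109, p(89)=49995925, p(90)=56634173, p(91)=64112359, p(92)=72533807, p(93)=82010177, p(94)=92669720, p(95)=104651419, p(96)=118114304, p(97)=133230930, p(98)=150198136, p(99)=169229875, p(100)=190569292, p(101)=214481126, p(102)=241265379, p(103)=271248950, p(104)=304801365, p(105)=342325709, p(106)=384276336, p(107)=431149389, p(108)=483502844, p(109)=541946240, p(110)=607163746, p(111)=679903203, p(112)=761002156, p(113)=851376628, p(114)=952050665, p(115)=1064144451, p(116)=1188908248, p(117)=1327710076, p(118)=1482074143, p(119)=1653668665, p(120)=1844349560, p(121)=2056148051, p(122)=2291320912, p(123)=2552338241, p(124)=2841940500, p(125)=3163127352, p(126)=3519222692, p(127)=3913864295, p(128)=4351078600, p(129)=4835271870, p(130)=5371315400, p(131)=5964539504, p(132)=6620830889, p(133)=7346629512, p(134)=8149040695, p(135)=9035836076, p(136)=10015581680, p(137)=11097645016, p(138)=12292341831, p(139)=13610949895, p(140)=15065878135, p(141)=16670689208, p(142)=18440293320, p(143)=20390982757, p(144)=22540654445, p(145)=24908858009.
Final step: p(146) = p(145) + p(144) - p(141) - p(139) + p(134) + p(131) - p(124) - p(120) + p(111) + p(106) - p(95) - p(89) + p(76) + p(69) - p(54) - p(46) + p(29) + p(20) - p(1)
= 24908858009 + 22540654445 - 16670689208 - 13610949895 + 8149040695 + 5964539504 - 2841940500 - 1844349560 + 679903203 + 384276336 - 104651419 - 49995925 + 9289091 + 3554345 - 386155 - 105558 + 4565 + 627 - 1
= 27517052599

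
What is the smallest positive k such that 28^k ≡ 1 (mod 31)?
15

31 is prime, so ord(28) divides φ(31) = 30.
Divisors of 30: 1, 2, 3, 5, 6, 10, 15, 30.
Repeated squaring: 28^1 ≡ 28, 28^2 ≡ 9, 28^4 ≡ 19, 28^8 ≡ 20, 28^16 ≡ 28 (mod 31).
Test 28^d mod 31 for each divisor d in increasing order:
28^1 ≡ 28
28^2 ≡ 9
28^3 = 28^2·28^1 ≡ 4
28^5 = 28^4·28^1 ≡ 5
28^6 = 28^4·28^2 ≡ 16
28^10 = 28^8·28^2 ≡ 25
28^15 = 28^8·28^4·28^2·28^1 ≡ 1  ← first divisor giving 1
The order is 15.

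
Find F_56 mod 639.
120

Matrix identity: Q^n = [[F_(n+1), F_n], [F_n, F_(n-1)]] with Q = [[1,1],[1,0]].
n = 56 = 111000₂. Square-and-multiply, entries mod 639:
Q^1 = [[1,1],[1,0]]
Q^3 = (Q^1)²·Q = [[3,2],[2,1]]
Q^7 = (Q^3)²·Q = [[21,13],[13,8]]
Q^14 = (Q^7)² = [[610,377],[377,233]]
Q^28 = (Q^14)² = [[473,228],[228,245]]
Q^56 = (Q^28)² = [[304,120],[120,184]]
F_56 mod 639 = Q^56[0][1] = 120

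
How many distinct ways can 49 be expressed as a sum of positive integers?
173525

p(n) counts ways to write n as a sum of positive integers (order ignored).
Euler's pentagonal recurrence: p(k) = p(k-1) + p(k-2) - p(k-5) - p(k-7) + p(k-12) + p(k-15) - ... (offsets j(3j∓1)/2, signs ++--, p(0)=1, p(<0)=0).
DP table for k = 0..48: p(0)=1, p(1)=1, p(2)=2, p(3)=3, p(4)=5, p(5)=7, p(6)=11, p(7)=15, p(8)=22, p(9)=30, p(10)=42, p(11)=56, p(12)=77, p(13)=101, p(14)=135, p(15)=176, p(16)=231, p(17)=297, p(18)=385, p(19)=490, p(20)=627, p(21)=792, p(22)=1002, p(23)=1255, p(24)=1575, p(25)=1958, p(26)=2436, p(27)=3010, p(28)=3718, p(29)=4565, p(30)=5604, p(31)=6842, p(32)=8349, p(33)=10143, p(34)=12310, p(35)=14883, p(36)=17977, p(37)=21637, p(38)=26015, p(39)=31185, p(40)=37338, p(41)=44583, p(42)=53174, p(43)=63261, p(44)=75175, p(45)=89134, p(46)=105558, p(47)=124754, p(48)=147273.
Final step: p(49) = p(48) + p(47) - p(44) - p(42) + p(37) + p(34) - p(27) - p(23) + p(14) + p(9)
= 147273 + 124754 - 75175 - 53174 + 21637 + 12310 - 3010 - 1255 + 135 + 30
= 173525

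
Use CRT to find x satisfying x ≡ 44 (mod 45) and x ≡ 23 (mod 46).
989

Using Chinese Remainder Theorem:
M = 45 × 46 = 2070
M1 = 46, M2 = 45
y1 = 46^(-1) mod 45 = 1
y2 = 45^(-1) mod 46 = 45
x = (44×46×1 + 23×45×45) mod 2070 = 989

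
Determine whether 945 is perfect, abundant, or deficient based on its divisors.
abundant

Proper divisors of 945: sum = 1 + 3 + 5 + 7 + 9 + 15 + 21 + 27 + 35 + 45 + 63 + 105 + 135 + 189 + 315 = 975
Since 975 > 945, 945 is abundant.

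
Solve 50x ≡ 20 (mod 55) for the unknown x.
x ≡ 7 (mod 11)

gcd(50, 55) = 5, which divides 20, so solutions exist.
Divide through by 5: 10x ≡ 4 (mod 11).
Find 10^(-1) mod 11 by the extended Euclidean algorithm:
11 = 1 × 10 + 1  ⟹  1 = (1)·11 + (-1)·10
So (-1)·10 ≡ 1 (mod 11), i.e. 10^(-1) ≡ -1 ≡ 10 (mod 11).
x ≡ 10 × 4 = 40 ≡ 7 (mod 11).
Check: 50 × 7 = 350 ≡ 20 (mod 55).
x ≡ 7 (mod 11), giving 5 solutions mod 55.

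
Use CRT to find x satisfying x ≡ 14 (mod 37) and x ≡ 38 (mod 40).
1198

Using Chinese Remainder Theorem:
M = 37 × 40 = 1480
M1 = 40, M2 = 37
y1 = 40^(-1) mod 37 = 25
y2 = 37^(-1) mod 40 = 13
x = (14×40×25 + 38×37×13) mod 1480 = 1198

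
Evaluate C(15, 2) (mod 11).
6

Using Lucas' theorem:
Write n=15 and k=2 in base 11:
n in base 11: [1, 4]
k in base 11: [0, 2]
C(15,2) mod 11 = ∏ C(n_i, k_i) mod 11
Digit binomials (mod 11): C(1,0) = 1; C(4,2) = 6
Product: 1 × 6 = 6 ≡ 6 (mod 11)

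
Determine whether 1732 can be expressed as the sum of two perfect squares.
24² + 34² (a=24, b=34)

Factorization: 1732 = 2^2 × 433
By Fermat: n is sum of two squares iff every prime p ≡ 3 (mod 4) appears to even power.
All primes ≡ 3 (mod 4) appear to even power.
Search a = 0, 1, 2, … for 1732 - a² a perfect square: first hit at a = 24: 1732 - 576 = 1156 = 34².
1732 = 24² + 34² = 576 + 1156 ✓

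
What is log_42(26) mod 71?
65

Baby-step giant-step with step n = ⌈√71⌉ = 9.
Baby steps 42^j mod 71 (j:value) for j=0..8: 0:1, 1:42, 2:60, 3:35, 4:50, 5:41, 6:18, 7:46, 8:15.
Giant-step multiplier: 42^(-9) ≡ 42^(70-9) = 42^61 ≡ 63 (mod 71).
Giant steps γ_i = 26·63^i mod 71: γ_0=26, γ_1=5, γ_2=31, γ_3=36, γ_4=67, γ_5=32, γ_6=28, γ_7=60 (in table at j=2).
x = i·n + j = 7·9 + 2 = 65.
Check: 42^65 ≡ 26 (mod 71).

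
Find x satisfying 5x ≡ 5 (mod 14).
x ≡ 1 (mod 14)

gcd(5, 14) = 1, which divides 5, so solutions exist.
Find 5^(-1) mod 14 by the extended Euclidean algorithm:
14 = 2 × 5 + 4  ⟹  4 = (1)·14 + (-2)·5
5 = 1 × 4 + 1  ⟹  1 = (-1)·14 + (3)·5
So (3)·5 ≡ 1 (mod 14), i.e. 5^(-1) ≡ 3 (mod 14).
x ≡ 3 × 5 = 15 ≡ 1 (mod 14).
Check: 5 × 1 = 5 ≡ 5 (mod 14).
Unique solution: x ≡ 1 (mod 14)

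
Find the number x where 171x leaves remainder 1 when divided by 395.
231

gcd(171, 395) = 1, so the inverse exists.
Extended Euclidean algorithm on (395, 171):
395 = 2 × 171 + 53  ⟹  53 = (1)·395 + (-2)·171
171 = 3 × 53 + 12  ⟹  12 = (-3)·395 + (7)·171
53 = 4 × 12 + 5  ⟹  5 = (13)·395 + (-30)·171
12 = 2 × 5 + 2  ⟹  2 = (-29)·395 + (67)·171
5 = 2 × 2 + 1  ⟹  1 = (71)·395 + (-164)·171
So (-164)·171 ≡ 1 (mod 395), i.e. 171^(-1) ≡ -164 ≡ 231 (mod 395).
Check: 171 × 231 = 39501 ≡ 1 (mod 395)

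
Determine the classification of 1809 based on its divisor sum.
deficient

Proper divisors of 1809: sum = 1 + 3 + 9 + 27 + 67 + 201 + 603 = 911
Since 911 < 1809, 1809 is deficient.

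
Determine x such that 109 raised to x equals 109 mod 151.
1

Baby-step giant-step with step n = ⌈√151⌉ = 13.
Baby steps 109^j mod 151 (j:value) for j=0..12: 0:1, 1:109, 2:103, 3:53, 4:39, 5:23, 6:91, 7:104, 8:11, 9:142, 10:76, 11:130, 12:127.
h = 109 is already in the table at j=1, so x = 1.
Check: 109^1 ≡ 109 (mod 151).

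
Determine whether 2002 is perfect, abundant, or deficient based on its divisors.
abundant

Proper divisors of 2002: sum = 1 + 2 + 7 + 11 + 13 + 14 + 22 + 26 + 77 + 91 + 143 + 154 + 182 + 286 + 1001 = 2030
Since 2030 > 2002, 2002 is abundant.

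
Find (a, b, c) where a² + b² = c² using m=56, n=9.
(3055, 1008, 3217)

Euclid's formula: a = m² - n², b = 2mn, c = m² + n²
m = 56, n = 9
a = 56² - 9² = 3136 - 81 = 3055
b = 2 × 56 × 9 = 1008
c = 56² + 9² = 3136 + 81 = 3217
Verification: 3055² + 1008² = 9333025 + 1016064 = 10349089 = 3217² ✓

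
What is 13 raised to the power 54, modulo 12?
1

Repeated squaring. Binary of 54 = 110110.
13^1 ≡ 1 (mod 12); 13^2 ≡ 1 (mod 12); 13^4 ≡ 1 (mod 12); 13^8 ≡ 1 (mod 12); 13^16 ≡ 1 (mod 12); 13^32 ≡ 1 (mod 12)
13^54 = 13^2 × 13^4 × 13^16 × 13^32 ≡ 1 (mod 12)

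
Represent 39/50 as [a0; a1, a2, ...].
[0; 1, 3, 1, 1, 5]

Euclidean algorithm steps:
39 = 0 × 50 + 39
50 = 1 × 39 + 11
39 = 3 × 11 + 6
11 = 1 × 6 + 5
6 = 1 × 5 + 1
5 = 5 × 1 + 0
Continued fraction: [0; 1, 3, 1, 1, 5]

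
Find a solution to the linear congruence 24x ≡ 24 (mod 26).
x ≡ 1 (mod 13)

gcd(24, 26) = 2, which divides 24, so solutions exist.
Divide through by 2: 12x ≡ 12 (mod 13).
Find 12^(-1) mod 13 by the extended Euclidean algorithm:
13 = 1 × 12 + 1  ⟹  1 = (1)·13 + (-1)·12
So (-1)·12 ≡ 1 (mod 13), i.e. 12^(-1) ≡ -1 ≡ 12 (mod 13).
x ≡ 12 × 12 = 144 ≡ 1 (mod 13).
Check: 24 × 1 = 24 ≡ 24 (mod 26).
x ≡ 1 (mod 13), giving 2 solutions mod 26.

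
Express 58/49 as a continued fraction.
[1; 5, 2, 4]

Euclidean algorithm steps:
58 = 1 × 49 + 9
49 = 5 × 9 + 4
9 = 2 × 4 + 1
4 = 4 × 1 + 0
Continued fraction: [1; 5, 2, 4]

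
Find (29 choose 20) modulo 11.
0

Using Lucas' theorem:
Write n=29 and k=20 in base 11:
n in base 11: [2, 7]
k in base 11: [1, 9]
C(29,20) mod 11 = ∏ C(n_i, k_i) mod 11
Digit binomials (mod 11): C(2,1) = 2; C(7,9) = 0 (k_i > n_i)
Product: 2 × 0 = 0 ≡ 0 (mod 11)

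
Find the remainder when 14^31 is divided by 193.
69

Repeated squaring. Binary of 31 = 11111.
14^1 ≡ 14 (mod 193); 14^2 ≡ 3 (mod 193); 14^4 ≡ 9 (mod 193); 14^8 ≡ 81 (mod 193); 14^16 ≡ 192 (mod 193)
14^31 = 14^1 × 14^2 × 14^4 × 14^8 × 14^16 ≡ 69 (mod 193)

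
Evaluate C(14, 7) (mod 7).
2

Using Lucas' theorem:
Write n=14 and k=7 in base 7:
n in base 7: [2, 0]
k in base 7: [1, 0]
C(14,7) mod 7 = ∏ C(n_i, k_i) mod 7
Digit binomials (mod 7): C(2,1) = 2; C(0,0) = 1
Product: 2 × 1 = 2 ≡ 2 (mod 7)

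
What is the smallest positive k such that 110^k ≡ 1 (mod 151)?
25

151 is prime, so ord(110) divides φ(151) = 150.
Divisors of 150: 1, 2, 3, 5, 6, 10, 15, 25, 30, 50, 75, 150.
Repeated squaring: 110^1 ≡ 110, 110^2 ≡ 20, 110^4 ≡ 98, 110^8 ≡ 91, 110^16 ≡ 127, 110^32 ≡ 123, 110^64 ≡ 29, 110^128 ≡ 86 (mod 151).
Test 110^d mod 151 for each divisor d in increasing order:
110^1 ≡ 110
110^2 ≡ 20
110^3 = 110^2·110^1 ≡ 86
110^5 = 110^4·110^1 ≡ 59
110^6 = 110^4·110^2 ≡ 148
110^10 = 110^8·110^2 ≡ 8
110^15 = 110^8·110^4·110^2·110^1 ≡ 19
110^25 = 110^16·110^8·110^1 ≡ 1  ← first divisor giving 1
The order is 25.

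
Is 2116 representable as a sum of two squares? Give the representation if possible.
0² + 46² (a=0, b=46)

Factorization: 2116 = 2^2 × 23^2
By Fermat: n is sum of two squares iff every prime p ≡ 3 (mod 4) appears to even power.
All primes ≡ 3 (mod 4) appear to even power.
Search a = 0, 1, 2, … for 2116 - a² a perfect square: first hit at a = 0: 2116 - 0 = 2116 = 46².
2116 = 0² + 46² = 0 + 2116 ✓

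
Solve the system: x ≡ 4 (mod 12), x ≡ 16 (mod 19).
16

Using Chinese Remainder Theorem:
M = 12 × 19 = 228
M1 = 19, M2 = 12
y1 = 19^(-1) mod 12 = 7
y2 = 12^(-1) mod 19 = 8
x = (4×19×7 + 16×12×8) mod 228 = 16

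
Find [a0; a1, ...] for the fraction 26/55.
[0; 2, 8, 1, 2]

Euclidean algorithm steps:
26 = 0 × 55 + 26
55 = 2 × 26 + 3
26 = 8 × 3 + 2
3 = 1 × 2 + 1
2 = 2 × 1 + 0
Continued fraction: [0; 2, 8, 1, 2]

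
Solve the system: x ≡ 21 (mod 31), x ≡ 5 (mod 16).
21

Using Chinese Remainder Theorem:
M = 31 × 16 = 496
M1 = 16, M2 = 31
y1 = 16^(-1) mod 31 = 2
y2 = 31^(-1) mod 16 = 15
x = (21×16×2 + 5×31×15) mod 496 = 21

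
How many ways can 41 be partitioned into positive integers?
44583

p(n) counts ways to write n as a sum of positive integers (order ignored).
Euler's pentagonal recurrence: p(k) = p(k-1) + p(k-2) - p(k-5) - p(k-7) + p(k-12) + p(k-15) - ... (offsets j(3j∓1)/2, signs ++--, p(0)=1, p(<0)=0).
DP table for k = 0..40: p(0)=1, p(1)=1, p(2)=2, p(3)=3, p(4)=5, p(5)=7, p(6)=11, p(7)=15, p(8)=22, p(9)=30, p(10)=42, p(11)=56, p(12)=77, p(13)=101, p(14)=135, p(15)=176, p(16)=231, p(17)=297, p(18)=385, p(19)=490, p(20)=627, p(21)=792, p(22)=1002, p(23)=1255, p(24)=1575, p(25)=1958, p(26)=2436, p(27)=3010, p(28)=3718, p(29)=4565, p(30)=5604, p(31)=6842, p(32)=8349, p(33)=10143, p(34)=12310, p(35)=14883, p(36)=17977, p(37)=21637, p(38)=26015, p(39)=31185, p(40)=37338.
Final step: p(41) = p(40) + p(39) - p(36) - p(34) + p(29) + p(26) - p(19) - p(15) + p(6) + p(1)
= 37338 + 31185 - 17977 - 12310 + 4565 + 2436 - 490 - 176 + 11 + 1
= 44583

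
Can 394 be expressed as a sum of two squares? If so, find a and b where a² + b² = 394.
13² + 15² (a=13, b=15)

Factorization: 394 = 2 × 197
By Fermat: n is sum of two squares iff every prime p ≡ 3 (mod 4) appears to even power.
All primes ≡ 3 (mod 4) appear to even power.
Search a = 0, 1, 2, … for 394 - a² a perfect square: first hit at a = 13: 394 - 169 = 225 = 15².
394 = 13² + 15² = 169 + 225 ✓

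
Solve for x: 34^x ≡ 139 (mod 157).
59

Baby-step giant-step with step n = ⌈√157⌉ = 13.
Baby steps 34^j mod 157 (j:value) for j=0..12: 0:1, 1:34, 2:57, 3:54, 4:109, 5:95, 6:90, 7:77, 8:106, 9:150, 10:76, 11:72, 12:93.
Giant-step multiplier: 34^(-13) ≡ 34^(156-13) = 34^143 ≡ 50 (mod 157).
Giant steps γ_i = 139·50^i mod 157: γ_0=139, γ_1=42, γ_2=59, γ_3=124, γ_4=77 (in table at j=7).
x = i·n + j = 4·13 + 7 = 59.
Check: 34^59 ≡ 139 (mod 157).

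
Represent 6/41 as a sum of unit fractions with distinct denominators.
1/7 + 1/287

Greedy algorithm:
6/41: ceiling(41/6) = 7, use 1/7
1/287: ceiling(287/1) = 287, use 1/287
Result: 6/41 = 1/7 + 1/287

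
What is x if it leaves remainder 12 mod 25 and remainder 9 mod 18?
387

Using Chinese Remainder Theorem:
M = 25 × 18 = 450
M1 = 18, M2 = 25
y1 = 18^(-1) mod 25 = 7
y2 = 25^(-1) mod 18 = 13
x = (12×18×7 + 9×25×13) mod 450 = 387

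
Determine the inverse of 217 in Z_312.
289

gcd(217, 312) = 1, so the inverse exists.
Extended Euclidean algorithm on (312, 217):
312 = 1 × 217 + 95  ⟹  95 = (1)·312 + (-1)·217
217 = 2 × 95 + 27  ⟹  27 = (-2)·312 + (3)·217
95 = 3 × 27 + 14  ⟹  14 = (7)·312 + (-10)·217
27 = 1 × 14 + 13  ⟹  13 = (-9)·312 + (13)·217
14 = 1 × 13 + 1  ⟹  1 = (16)·312 + (-23)·217
So (-23)·217 ≡ 1 (mod 312), i.e. 217^(-1) ≡ -23 ≡ 289 (mod 312).
Check: 217 × 289 = 62713 ≡ 1 (mod 312)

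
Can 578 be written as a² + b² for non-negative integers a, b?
7² + 23² (a=7, b=23)

Factorization: 578 = 2 × 17^2
By Fermat: n is sum of two squares iff every prime p ≡ 3 (mod 4) appears to even power.
All primes ≡ 3 (mod 4) appear to even power.
Search a = 0, 1, 2, … for 578 - a² a perfect square: first hit at a = 7: 578 - 49 = 529 = 23².
578 = 7² + 23² = 49 + 529 ✓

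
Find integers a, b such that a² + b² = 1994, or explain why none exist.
25² + 37² (a=25, b=37)

Factorization: 1994 = 2 × 997
By Fermat: n is sum of two squares iff every prime p ≡ 3 (mod 4) appears to even power.
All primes ≡ 3 (mod 4) appear to even power.
Search a = 0, 1, 2, … for 1994 - a² a perfect square: first hit at a = 25: 1994 - 625 = 1369 = 37².
1994 = 25² + 37² = 625 + 1369 ✓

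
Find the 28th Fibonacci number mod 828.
687

Matrix identity: Q^n = [[F_(n+1), F_n], [F_n, F_(n-1)]] with Q = [[1,1],[1,0]].
n = 28 = 11100₂. Square-and-multiply, entries mod 828:
Q^1 = [[1,1],[1,0]]
Q^3 = (Q^1)²·Q = [[3,2],[2,1]]
Q^7 = (Q^3)²·Q = [[21,13],[13,8]]
Q^14 = (Q^7)² = [[610,377],[377,233]]
Q^28 = (Q^14)² = [[41,687],[687,182]]
F_28 mod 828 = Q^28[0][1] = 687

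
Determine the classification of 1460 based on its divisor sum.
abundant

Proper divisors of 1460: sum = 1 + 2 + 4 + 5 + 10 + 20 + 73 + 146 + 292 + 365 + 730 = 1648
Since 1648 > 1460, 1460 is abundant.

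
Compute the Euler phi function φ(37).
36

37 = 37
φ(n) = n × ∏(1 - 1/p) for each prime p dividing n
φ(37) = 37 × (1 - 1/37) = 36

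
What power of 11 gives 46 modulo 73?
18

Baby-step giant-step with step n = ⌈√73⌉ = 9.
Baby steps 11^j mod 73 (j:value) for j=0..8: 0:1, 1:11, 2:48, 3:17, 4:41, 5:13, 6:70, 7:40, 8:2.
Giant-step multiplier: 11^(-9) ≡ 11^(72-9) = 11^63 ≡ 10 (mod 73).
Giant steps γ_i = 46·10^i mod 73: γ_0=46, γ_1=22, γ_2=1 (in table at j=0).
x = i·n + j = 2·9 + 0 = 18.
Check: 11^18 ≡ 46 (mod 73).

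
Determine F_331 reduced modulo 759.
419

Matrix identity: Q^n = [[F_(n+1), F_n], [F_n, F_(n-1)]] with Q = [[1,1],[1,0]].
n = 331 = 101001011₂. Square-and-multiply, entries mod 759:
Q^1 = [[1,1],[1,0]]
Q^2 = (Q^1)² = [[2,1],[1,1]]
Q^5 = (Q^2)²·Q = [[8,5],[5,3]]
Q^10 = (Q^5)² = [[89,55],[55,34]]
Q^20 = (Q^10)² = [[320,693],[693,386]]
Q^41 = (Q^20)²·Q = [[199,496],[496,462]]
Q^82 = (Q^41)² = [[233,727],[727,265]]
Q^165 = (Q^82)²·Q = [[668,665],[665,3]]
Q^331 = (Q^165)²·Q = [[342,419],[419,682]]
F_331 mod 759 = Q^331[0][1] = 419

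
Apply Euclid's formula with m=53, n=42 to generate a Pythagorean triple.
(1045, 4452, 4573)

Euclid's formula: a = m² - n², b = 2mn, c = m² + n²
m = 53, n = 42
a = 53² - 42² = 2809 - 1764 = 1045
b = 2 × 53 × 42 = 4452
c = 53² + 42² = 2809 + 1764 = 4573
Verification: 1045² + 4452² = 1092025 + 19820304 = 20912329 = 4573² ✓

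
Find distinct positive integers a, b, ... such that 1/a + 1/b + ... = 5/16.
1/4 + 1/16

Greedy algorithm:
5/16: ceiling(16/5) = 4, use 1/4
1/16: ceiling(16/1) = 16, use 1/16
Result: 5/16 = 1/4 + 1/16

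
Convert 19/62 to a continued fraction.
[0; 3, 3, 1, 4]

Euclidean algorithm steps:
19 = 0 × 62 + 19
62 = 3 × 19 + 5
19 = 3 × 5 + 4
5 = 1 × 4 + 1
4 = 4 × 1 + 0
Continued fraction: [0; 3, 3, 1, 4]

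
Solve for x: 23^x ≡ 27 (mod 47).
12

Baby-step giant-step with step n = ⌈√47⌉ = 7.
Baby steps 23^j mod 47 (j:value) for j=0..6: 0:1, 1:23, 2:12, 3:41, 4:3, 5:22, 6:36.
Giant-step multiplier: 23^(-7) ≡ 23^(46-7) = 23^39 ≡ 13 (mod 47).
Giant steps γ_i = 27·13^i mod 47: γ_0=27, γ_1=22 (in table at j=5).
x = i·n + j = 1·7 + 5 = 12.
Check: 23^12 ≡ 27 (mod 47).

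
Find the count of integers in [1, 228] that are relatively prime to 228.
72

228 = 2^2 × 3 × 19
φ(n) = n × ∏(1 - 1/p) for each prime p dividing n
φ(228) = 228 × (1 - 1/2) × (1 - 1/3) × (1 - 1/19) = 72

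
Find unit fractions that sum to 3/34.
1/12 + 1/204

Greedy algorithm:
3/34: ceiling(34/3) = 12, use 1/12
1/204: ceiling(204/1) = 204, use 1/204
Result: 3/34 = 1/12 + 1/204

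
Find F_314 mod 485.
122

Matrix identity: Q^n = [[F_(n+1), F_n], [F_n, F_(n-1)]] with Q = [[1,1],[1,0]].
n = 314 = 100111010₂. Square-and-multiply, entries mod 485:
Q^1 = [[1,1],[1,0]]
Q^2 = (Q^1)² = [[2,1],[1,1]]
Q^4 = (Q^2)² = [[5,3],[3,2]]
Q^9 = (Q^4)²·Q = [[55,34],[34,21]]
Q^19 = (Q^9)²·Q = [[460,301],[301,159]]
Q^39 = (Q^19)²·Q = [[125,46],[46,79]]
Q^78 = (Q^39)² = [[281,169],[169,112]]
Q^157 = (Q^78)²·Q = [[309,337],[337,457]]
Q^314 = (Q^157)² = [[15,122],[122,378]]
F_314 mod 485 = Q^314[0][1] = 122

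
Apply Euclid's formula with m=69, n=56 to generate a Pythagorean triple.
(1625, 7728, 7897)

Euclid's formula: a = m² - n², b = 2mn, c = m² + n²
m = 69, n = 56
a = 69² - 56² = 4761 - 3136 = 1625
b = 2 × 69 × 56 = 7728
c = 69² + 56² = 4761 + 3136 = 7897
Verification: 1625² + 7728² = 2640625 + 59721984 = 62362609 = 7897² ✓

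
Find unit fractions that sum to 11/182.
1/17 + 1/619 + 1/1915186

Greedy algorithm:
11/182: ceiling(182/11) = 17, use 1/17
5/3094: ceiling(3094/5) = 619, use 1/619
1/1915186: ceiling(1915186/1) = 1915186, use 1/1915186
Result: 11/182 = 1/17 + 1/619 + 1/1915186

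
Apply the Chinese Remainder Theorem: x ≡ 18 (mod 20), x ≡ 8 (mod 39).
398

Using Chinese Remainder Theorem:
M = 20 × 39 = 780
M1 = 39, M2 = 20
y1 = 39^(-1) mod 20 = 19
y2 = 20^(-1) mod 39 = 2
x = (18×39×19 + 8×20×2) mod 780 = 398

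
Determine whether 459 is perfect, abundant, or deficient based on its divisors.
deficient

Proper divisors of 459: sum = 1 + 3 + 9 + 17 + 27 + 51 + 153 = 261
Since 261 < 459, 459 is deficient.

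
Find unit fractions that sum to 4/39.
1/10 + 1/390

Greedy algorithm:
4/39: ceiling(39/4) = 10, use 1/10
1/390: ceiling(390/1) = 390, use 1/390
Result: 4/39 = 1/10 + 1/390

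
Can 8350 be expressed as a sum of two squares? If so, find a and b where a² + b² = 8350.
Not possible

Factorization: 8350 = 2 × 5^2 × 167
By Fermat: n is sum of two squares iff every prime p ≡ 3 (mod 4) appears to even power.
Prime(s) ≡ 3 (mod 4) with odd exponent: [(167, 1)]
Therefore 8350 cannot be expressed as a² + b².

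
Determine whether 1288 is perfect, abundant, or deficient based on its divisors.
abundant

Proper divisors of 1288: sum = 1 + 2 + 4 + 7 + 8 + 14 + 23 + 28 + 46 + 56 + 92 + 161 + 184 + 322 + 644 = 1592
Since 1592 > 1288, 1288 is abundant.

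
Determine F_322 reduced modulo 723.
379

Matrix identity: Q^n = [[F_(n+1), F_n], [F_n, F_(n-1)]] with Q = [[1,1],[1,0]].
n = 322 = 101000010₂. Square-and-multiply, entries mod 723:
Q^1 = [[1,1],[1,0]]
Q^2 = (Q^1)² = [[2,1],[1,1]]
Q^5 = (Q^2)²·Q = [[8,5],[5,3]]
Q^10 = (Q^5)² = [[89,55],[55,34]]
Q^20 = (Q^10)² = [[101,258],[258,566]]
Q^40 = (Q^20)² = [[127,12],[12,115]]
Q^80 = (Q^40)² = [[367,12],[12,355]]
Q^161 = (Q^80)²·Q = [[343,355],[355,711]]
Q^322 = (Q^161)² = [[23,379],[379,367]]
F_322 mod 723 = Q^322[0][1] = 379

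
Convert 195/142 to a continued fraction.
[1; 2, 1, 2, 8, 2]

Euclidean algorithm steps:
195 = 1 × 142 + 53
142 = 2 × 53 + 36
53 = 1 × 36 + 17
36 = 2 × 17 + 2
17 = 8 × 2 + 1
2 = 2 × 1 + 0
Continued fraction: [1; 2, 1, 2, 8, 2]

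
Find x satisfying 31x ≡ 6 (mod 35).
x ≡ 16 (mod 35)

gcd(31, 35) = 1, which divides 6, so solutions exist.
Find 31^(-1) mod 35 by the extended Euclidean algorithm:
35 = 1 × 31 + 4  ⟹  4 = (1)·35 + (-1)·31
31 = 7 × 4 + 3  ⟹  3 = (-7)·35 + (8)·31
4 = 1 × 3 + 1  ⟹  1 = (8)·35 + (-9)·31
So (-9)·31 ≡ 1 (mod 35), i.e. 31^(-1) ≡ -9 ≡ 26 (mod 35).
x ≡ 26 × 6 = 156 ≡ 16 (mod 35).
Check: 31 × 16 = 496 ≡ 6 (mod 35).
Unique solution: x ≡ 16 (mod 35)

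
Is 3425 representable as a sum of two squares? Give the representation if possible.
17² + 56² (a=17, b=56)

Factorization: 3425 = 5^2 × 137
By Fermat: n is sum of two squares iff every prime p ≡ 3 (mod 4) appears to even power.
All primes ≡ 3 (mod 4) appear to even power.
Search a = 0, 1, 2, … for 3425 - a² a perfect square: first hit at a = 17: 3425 - 289 = 3136 = 56².
3425 = 17² + 56² = 289 + 3136 ✓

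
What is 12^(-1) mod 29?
17

gcd(12, 29) = 1, so the inverse exists.
Extended Euclidean algorithm on (29, 12):
29 = 2 × 12 + 5  ⟹  5 = (1)·29 + (-2)·12
12 = 2 × 5 + 2  ⟹  2 = (-2)·29 + (5)·12
5 = 2 × 2 + 1  ⟹  1 = (5)·29 + (-12)·12
So (-12)·12 ≡ 1 (mod 29), i.e. 12^(-1) ≡ -12 ≡ 17 (mod 29).
Check: 12 × 17 = 204 ≡ 1 (mod 29)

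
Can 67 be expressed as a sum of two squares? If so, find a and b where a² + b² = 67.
Not possible

Factorization: 67 = 67
By Fermat: n is sum of two squares iff every prime p ≡ 3 (mod 4) appears to even power.
Prime(s) ≡ 3 (mod 4) with odd exponent: [(67, 1)]
Therefore 67 cannot be expressed as a² + b².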